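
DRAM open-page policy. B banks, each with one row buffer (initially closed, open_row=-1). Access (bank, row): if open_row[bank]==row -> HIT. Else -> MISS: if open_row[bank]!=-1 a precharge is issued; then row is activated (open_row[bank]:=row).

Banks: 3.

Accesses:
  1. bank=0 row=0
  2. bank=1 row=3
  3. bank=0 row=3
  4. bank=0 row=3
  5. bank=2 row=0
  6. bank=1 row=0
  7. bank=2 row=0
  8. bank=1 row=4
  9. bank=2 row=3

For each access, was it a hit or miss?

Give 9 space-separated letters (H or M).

Answer: M M M H M M H M M

Derivation:
Acc 1: bank0 row0 -> MISS (open row0); precharges=0
Acc 2: bank1 row3 -> MISS (open row3); precharges=0
Acc 3: bank0 row3 -> MISS (open row3); precharges=1
Acc 4: bank0 row3 -> HIT
Acc 5: bank2 row0 -> MISS (open row0); precharges=1
Acc 6: bank1 row0 -> MISS (open row0); precharges=2
Acc 7: bank2 row0 -> HIT
Acc 8: bank1 row4 -> MISS (open row4); precharges=3
Acc 9: bank2 row3 -> MISS (open row3); precharges=4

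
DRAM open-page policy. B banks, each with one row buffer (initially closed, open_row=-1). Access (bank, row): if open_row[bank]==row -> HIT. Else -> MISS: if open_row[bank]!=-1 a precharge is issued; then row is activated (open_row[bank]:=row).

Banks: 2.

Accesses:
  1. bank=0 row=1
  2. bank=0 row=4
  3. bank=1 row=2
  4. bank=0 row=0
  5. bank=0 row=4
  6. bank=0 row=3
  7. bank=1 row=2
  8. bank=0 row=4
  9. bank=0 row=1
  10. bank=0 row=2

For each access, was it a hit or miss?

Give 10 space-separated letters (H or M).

Answer: M M M M M M H M M M

Derivation:
Acc 1: bank0 row1 -> MISS (open row1); precharges=0
Acc 2: bank0 row4 -> MISS (open row4); precharges=1
Acc 3: bank1 row2 -> MISS (open row2); precharges=1
Acc 4: bank0 row0 -> MISS (open row0); precharges=2
Acc 5: bank0 row4 -> MISS (open row4); precharges=3
Acc 6: bank0 row3 -> MISS (open row3); precharges=4
Acc 7: bank1 row2 -> HIT
Acc 8: bank0 row4 -> MISS (open row4); precharges=5
Acc 9: bank0 row1 -> MISS (open row1); precharges=6
Acc 10: bank0 row2 -> MISS (open row2); precharges=7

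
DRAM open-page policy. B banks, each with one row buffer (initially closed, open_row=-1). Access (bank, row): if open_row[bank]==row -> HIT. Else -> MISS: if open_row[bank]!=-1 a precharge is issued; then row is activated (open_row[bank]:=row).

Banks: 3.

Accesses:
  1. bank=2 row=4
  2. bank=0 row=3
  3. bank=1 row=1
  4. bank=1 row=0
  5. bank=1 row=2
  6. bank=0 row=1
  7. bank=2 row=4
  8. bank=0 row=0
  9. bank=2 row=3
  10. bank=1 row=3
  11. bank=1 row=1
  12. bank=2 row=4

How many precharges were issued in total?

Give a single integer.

Acc 1: bank2 row4 -> MISS (open row4); precharges=0
Acc 2: bank0 row3 -> MISS (open row3); precharges=0
Acc 3: bank1 row1 -> MISS (open row1); precharges=0
Acc 4: bank1 row0 -> MISS (open row0); precharges=1
Acc 5: bank1 row2 -> MISS (open row2); precharges=2
Acc 6: bank0 row1 -> MISS (open row1); precharges=3
Acc 7: bank2 row4 -> HIT
Acc 8: bank0 row0 -> MISS (open row0); precharges=4
Acc 9: bank2 row3 -> MISS (open row3); precharges=5
Acc 10: bank1 row3 -> MISS (open row3); precharges=6
Acc 11: bank1 row1 -> MISS (open row1); precharges=7
Acc 12: bank2 row4 -> MISS (open row4); precharges=8

Answer: 8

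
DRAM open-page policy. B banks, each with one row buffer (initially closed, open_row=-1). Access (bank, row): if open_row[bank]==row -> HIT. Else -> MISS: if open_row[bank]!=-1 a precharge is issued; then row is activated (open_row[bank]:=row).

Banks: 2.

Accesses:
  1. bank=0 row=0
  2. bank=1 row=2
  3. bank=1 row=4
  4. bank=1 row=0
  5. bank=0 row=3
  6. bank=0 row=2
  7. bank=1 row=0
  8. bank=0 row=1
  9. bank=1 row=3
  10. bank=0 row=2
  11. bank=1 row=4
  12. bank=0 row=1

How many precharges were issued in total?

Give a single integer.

Answer: 9

Derivation:
Acc 1: bank0 row0 -> MISS (open row0); precharges=0
Acc 2: bank1 row2 -> MISS (open row2); precharges=0
Acc 3: bank1 row4 -> MISS (open row4); precharges=1
Acc 4: bank1 row0 -> MISS (open row0); precharges=2
Acc 5: bank0 row3 -> MISS (open row3); precharges=3
Acc 6: bank0 row2 -> MISS (open row2); precharges=4
Acc 7: bank1 row0 -> HIT
Acc 8: bank0 row1 -> MISS (open row1); precharges=5
Acc 9: bank1 row3 -> MISS (open row3); precharges=6
Acc 10: bank0 row2 -> MISS (open row2); precharges=7
Acc 11: bank1 row4 -> MISS (open row4); precharges=8
Acc 12: bank0 row1 -> MISS (open row1); precharges=9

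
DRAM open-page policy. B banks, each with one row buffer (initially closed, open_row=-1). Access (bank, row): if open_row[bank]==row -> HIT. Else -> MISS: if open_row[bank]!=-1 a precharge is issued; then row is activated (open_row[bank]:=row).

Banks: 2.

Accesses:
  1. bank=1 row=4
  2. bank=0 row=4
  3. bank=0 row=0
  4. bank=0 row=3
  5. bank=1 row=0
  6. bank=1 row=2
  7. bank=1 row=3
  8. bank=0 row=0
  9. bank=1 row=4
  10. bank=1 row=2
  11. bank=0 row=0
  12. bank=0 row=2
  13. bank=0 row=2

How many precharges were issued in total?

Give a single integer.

Acc 1: bank1 row4 -> MISS (open row4); precharges=0
Acc 2: bank0 row4 -> MISS (open row4); precharges=0
Acc 3: bank0 row0 -> MISS (open row0); precharges=1
Acc 4: bank0 row3 -> MISS (open row3); precharges=2
Acc 5: bank1 row0 -> MISS (open row0); precharges=3
Acc 6: bank1 row2 -> MISS (open row2); precharges=4
Acc 7: bank1 row3 -> MISS (open row3); precharges=5
Acc 8: bank0 row0 -> MISS (open row0); precharges=6
Acc 9: bank1 row4 -> MISS (open row4); precharges=7
Acc 10: bank1 row2 -> MISS (open row2); precharges=8
Acc 11: bank0 row0 -> HIT
Acc 12: bank0 row2 -> MISS (open row2); precharges=9
Acc 13: bank0 row2 -> HIT

Answer: 9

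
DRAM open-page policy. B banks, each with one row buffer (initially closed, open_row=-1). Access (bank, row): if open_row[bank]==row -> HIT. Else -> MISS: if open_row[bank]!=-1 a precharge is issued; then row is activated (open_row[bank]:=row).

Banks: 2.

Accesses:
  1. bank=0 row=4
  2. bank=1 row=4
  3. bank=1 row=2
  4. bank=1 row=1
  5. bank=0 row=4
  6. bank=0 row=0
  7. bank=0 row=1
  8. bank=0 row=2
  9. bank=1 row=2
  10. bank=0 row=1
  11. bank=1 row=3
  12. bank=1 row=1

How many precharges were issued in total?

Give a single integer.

Acc 1: bank0 row4 -> MISS (open row4); precharges=0
Acc 2: bank1 row4 -> MISS (open row4); precharges=0
Acc 3: bank1 row2 -> MISS (open row2); precharges=1
Acc 4: bank1 row1 -> MISS (open row1); precharges=2
Acc 5: bank0 row4 -> HIT
Acc 6: bank0 row0 -> MISS (open row0); precharges=3
Acc 7: bank0 row1 -> MISS (open row1); precharges=4
Acc 8: bank0 row2 -> MISS (open row2); precharges=5
Acc 9: bank1 row2 -> MISS (open row2); precharges=6
Acc 10: bank0 row1 -> MISS (open row1); precharges=7
Acc 11: bank1 row3 -> MISS (open row3); precharges=8
Acc 12: bank1 row1 -> MISS (open row1); precharges=9

Answer: 9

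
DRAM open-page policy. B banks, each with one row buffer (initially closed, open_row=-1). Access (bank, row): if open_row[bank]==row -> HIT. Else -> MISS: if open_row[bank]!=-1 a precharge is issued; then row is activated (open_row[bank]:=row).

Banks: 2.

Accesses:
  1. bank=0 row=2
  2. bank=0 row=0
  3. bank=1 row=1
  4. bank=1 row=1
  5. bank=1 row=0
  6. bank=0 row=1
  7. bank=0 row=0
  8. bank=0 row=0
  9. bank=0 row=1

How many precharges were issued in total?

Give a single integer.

Answer: 5

Derivation:
Acc 1: bank0 row2 -> MISS (open row2); precharges=0
Acc 2: bank0 row0 -> MISS (open row0); precharges=1
Acc 3: bank1 row1 -> MISS (open row1); precharges=1
Acc 4: bank1 row1 -> HIT
Acc 5: bank1 row0 -> MISS (open row0); precharges=2
Acc 6: bank0 row1 -> MISS (open row1); precharges=3
Acc 7: bank0 row0 -> MISS (open row0); precharges=4
Acc 8: bank0 row0 -> HIT
Acc 9: bank0 row1 -> MISS (open row1); precharges=5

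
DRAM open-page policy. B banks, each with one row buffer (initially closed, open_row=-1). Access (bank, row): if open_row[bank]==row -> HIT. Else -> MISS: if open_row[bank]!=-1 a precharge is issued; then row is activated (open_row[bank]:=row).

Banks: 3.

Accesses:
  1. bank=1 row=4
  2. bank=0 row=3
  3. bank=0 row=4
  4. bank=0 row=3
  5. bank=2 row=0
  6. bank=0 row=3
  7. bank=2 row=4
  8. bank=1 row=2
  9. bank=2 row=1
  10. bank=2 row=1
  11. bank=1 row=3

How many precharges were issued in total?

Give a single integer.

Answer: 6

Derivation:
Acc 1: bank1 row4 -> MISS (open row4); precharges=0
Acc 2: bank0 row3 -> MISS (open row3); precharges=0
Acc 3: bank0 row4 -> MISS (open row4); precharges=1
Acc 4: bank0 row3 -> MISS (open row3); precharges=2
Acc 5: bank2 row0 -> MISS (open row0); precharges=2
Acc 6: bank0 row3 -> HIT
Acc 7: bank2 row4 -> MISS (open row4); precharges=3
Acc 8: bank1 row2 -> MISS (open row2); precharges=4
Acc 9: bank2 row1 -> MISS (open row1); precharges=5
Acc 10: bank2 row1 -> HIT
Acc 11: bank1 row3 -> MISS (open row3); precharges=6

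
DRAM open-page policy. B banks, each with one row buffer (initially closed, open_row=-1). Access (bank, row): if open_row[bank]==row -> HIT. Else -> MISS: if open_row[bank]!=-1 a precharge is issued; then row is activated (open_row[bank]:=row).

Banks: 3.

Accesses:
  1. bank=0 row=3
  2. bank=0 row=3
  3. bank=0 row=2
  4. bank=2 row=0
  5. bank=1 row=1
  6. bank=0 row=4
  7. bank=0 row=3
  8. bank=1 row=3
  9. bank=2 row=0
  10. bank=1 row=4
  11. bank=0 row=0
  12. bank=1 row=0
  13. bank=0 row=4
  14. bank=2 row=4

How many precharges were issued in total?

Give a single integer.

Answer: 9

Derivation:
Acc 1: bank0 row3 -> MISS (open row3); precharges=0
Acc 2: bank0 row3 -> HIT
Acc 3: bank0 row2 -> MISS (open row2); precharges=1
Acc 4: bank2 row0 -> MISS (open row0); precharges=1
Acc 5: bank1 row1 -> MISS (open row1); precharges=1
Acc 6: bank0 row4 -> MISS (open row4); precharges=2
Acc 7: bank0 row3 -> MISS (open row3); precharges=3
Acc 8: bank1 row3 -> MISS (open row3); precharges=4
Acc 9: bank2 row0 -> HIT
Acc 10: bank1 row4 -> MISS (open row4); precharges=5
Acc 11: bank0 row0 -> MISS (open row0); precharges=6
Acc 12: bank1 row0 -> MISS (open row0); precharges=7
Acc 13: bank0 row4 -> MISS (open row4); precharges=8
Acc 14: bank2 row4 -> MISS (open row4); precharges=9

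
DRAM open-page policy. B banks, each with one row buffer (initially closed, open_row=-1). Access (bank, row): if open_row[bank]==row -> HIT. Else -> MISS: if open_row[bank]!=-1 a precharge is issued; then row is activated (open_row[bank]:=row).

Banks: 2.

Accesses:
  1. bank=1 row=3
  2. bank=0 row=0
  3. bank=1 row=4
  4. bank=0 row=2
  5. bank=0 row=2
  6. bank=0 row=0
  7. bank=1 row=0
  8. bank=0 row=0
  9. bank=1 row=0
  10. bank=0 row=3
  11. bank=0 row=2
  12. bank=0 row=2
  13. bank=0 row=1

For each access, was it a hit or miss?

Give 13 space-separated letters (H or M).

Answer: M M M M H M M H H M M H M

Derivation:
Acc 1: bank1 row3 -> MISS (open row3); precharges=0
Acc 2: bank0 row0 -> MISS (open row0); precharges=0
Acc 3: bank1 row4 -> MISS (open row4); precharges=1
Acc 4: bank0 row2 -> MISS (open row2); precharges=2
Acc 5: bank0 row2 -> HIT
Acc 6: bank0 row0 -> MISS (open row0); precharges=3
Acc 7: bank1 row0 -> MISS (open row0); precharges=4
Acc 8: bank0 row0 -> HIT
Acc 9: bank1 row0 -> HIT
Acc 10: bank0 row3 -> MISS (open row3); precharges=5
Acc 11: bank0 row2 -> MISS (open row2); precharges=6
Acc 12: bank0 row2 -> HIT
Acc 13: bank0 row1 -> MISS (open row1); precharges=7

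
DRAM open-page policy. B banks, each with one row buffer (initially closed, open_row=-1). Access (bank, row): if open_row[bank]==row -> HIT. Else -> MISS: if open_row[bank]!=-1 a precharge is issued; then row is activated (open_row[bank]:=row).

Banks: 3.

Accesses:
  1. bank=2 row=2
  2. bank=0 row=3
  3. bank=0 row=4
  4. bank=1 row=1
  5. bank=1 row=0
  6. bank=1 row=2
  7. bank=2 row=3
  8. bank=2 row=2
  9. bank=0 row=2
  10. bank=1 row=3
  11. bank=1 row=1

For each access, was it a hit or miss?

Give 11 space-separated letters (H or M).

Acc 1: bank2 row2 -> MISS (open row2); precharges=0
Acc 2: bank0 row3 -> MISS (open row3); precharges=0
Acc 3: bank0 row4 -> MISS (open row4); precharges=1
Acc 4: bank1 row1 -> MISS (open row1); precharges=1
Acc 5: bank1 row0 -> MISS (open row0); precharges=2
Acc 6: bank1 row2 -> MISS (open row2); precharges=3
Acc 7: bank2 row3 -> MISS (open row3); precharges=4
Acc 8: bank2 row2 -> MISS (open row2); precharges=5
Acc 9: bank0 row2 -> MISS (open row2); precharges=6
Acc 10: bank1 row3 -> MISS (open row3); precharges=7
Acc 11: bank1 row1 -> MISS (open row1); precharges=8

Answer: M M M M M M M M M M M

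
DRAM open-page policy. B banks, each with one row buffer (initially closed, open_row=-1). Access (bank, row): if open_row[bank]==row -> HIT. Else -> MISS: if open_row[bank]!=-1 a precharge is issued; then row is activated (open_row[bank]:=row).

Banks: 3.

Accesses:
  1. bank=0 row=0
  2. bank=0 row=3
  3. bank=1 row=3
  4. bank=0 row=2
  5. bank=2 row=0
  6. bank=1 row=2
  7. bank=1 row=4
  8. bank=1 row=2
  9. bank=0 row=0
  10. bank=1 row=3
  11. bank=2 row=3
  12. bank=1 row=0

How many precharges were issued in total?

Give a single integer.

Answer: 9

Derivation:
Acc 1: bank0 row0 -> MISS (open row0); precharges=0
Acc 2: bank0 row3 -> MISS (open row3); precharges=1
Acc 3: bank1 row3 -> MISS (open row3); precharges=1
Acc 4: bank0 row2 -> MISS (open row2); precharges=2
Acc 5: bank2 row0 -> MISS (open row0); precharges=2
Acc 6: bank1 row2 -> MISS (open row2); precharges=3
Acc 7: bank1 row4 -> MISS (open row4); precharges=4
Acc 8: bank1 row2 -> MISS (open row2); precharges=5
Acc 9: bank0 row0 -> MISS (open row0); precharges=6
Acc 10: bank1 row3 -> MISS (open row3); precharges=7
Acc 11: bank2 row3 -> MISS (open row3); precharges=8
Acc 12: bank1 row0 -> MISS (open row0); precharges=9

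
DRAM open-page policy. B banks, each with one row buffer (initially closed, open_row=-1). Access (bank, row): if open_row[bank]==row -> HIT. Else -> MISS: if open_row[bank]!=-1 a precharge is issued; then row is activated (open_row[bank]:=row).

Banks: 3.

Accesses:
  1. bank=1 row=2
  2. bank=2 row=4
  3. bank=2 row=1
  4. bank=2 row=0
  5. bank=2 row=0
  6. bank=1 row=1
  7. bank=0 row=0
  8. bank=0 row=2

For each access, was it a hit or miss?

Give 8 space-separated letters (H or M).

Acc 1: bank1 row2 -> MISS (open row2); precharges=0
Acc 2: bank2 row4 -> MISS (open row4); precharges=0
Acc 3: bank2 row1 -> MISS (open row1); precharges=1
Acc 4: bank2 row0 -> MISS (open row0); precharges=2
Acc 5: bank2 row0 -> HIT
Acc 6: bank1 row1 -> MISS (open row1); precharges=3
Acc 7: bank0 row0 -> MISS (open row0); precharges=3
Acc 8: bank0 row2 -> MISS (open row2); precharges=4

Answer: M M M M H M M M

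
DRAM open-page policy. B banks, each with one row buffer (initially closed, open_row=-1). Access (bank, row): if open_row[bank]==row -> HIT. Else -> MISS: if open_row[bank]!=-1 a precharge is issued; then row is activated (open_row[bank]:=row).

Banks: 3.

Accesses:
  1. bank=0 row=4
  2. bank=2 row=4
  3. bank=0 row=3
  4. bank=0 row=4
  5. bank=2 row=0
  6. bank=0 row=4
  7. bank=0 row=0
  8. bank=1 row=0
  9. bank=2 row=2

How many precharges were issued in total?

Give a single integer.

Acc 1: bank0 row4 -> MISS (open row4); precharges=0
Acc 2: bank2 row4 -> MISS (open row4); precharges=0
Acc 3: bank0 row3 -> MISS (open row3); precharges=1
Acc 4: bank0 row4 -> MISS (open row4); precharges=2
Acc 5: bank2 row0 -> MISS (open row0); precharges=3
Acc 6: bank0 row4 -> HIT
Acc 7: bank0 row0 -> MISS (open row0); precharges=4
Acc 8: bank1 row0 -> MISS (open row0); precharges=4
Acc 9: bank2 row2 -> MISS (open row2); precharges=5

Answer: 5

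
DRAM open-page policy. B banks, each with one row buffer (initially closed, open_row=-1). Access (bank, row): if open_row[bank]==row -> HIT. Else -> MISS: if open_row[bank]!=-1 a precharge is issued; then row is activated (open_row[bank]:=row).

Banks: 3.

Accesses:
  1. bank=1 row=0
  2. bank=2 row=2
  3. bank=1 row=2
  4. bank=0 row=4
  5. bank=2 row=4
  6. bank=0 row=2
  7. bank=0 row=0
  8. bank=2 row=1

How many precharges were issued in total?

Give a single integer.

Acc 1: bank1 row0 -> MISS (open row0); precharges=0
Acc 2: bank2 row2 -> MISS (open row2); precharges=0
Acc 3: bank1 row2 -> MISS (open row2); precharges=1
Acc 4: bank0 row4 -> MISS (open row4); precharges=1
Acc 5: bank2 row4 -> MISS (open row4); precharges=2
Acc 6: bank0 row2 -> MISS (open row2); precharges=3
Acc 7: bank0 row0 -> MISS (open row0); precharges=4
Acc 8: bank2 row1 -> MISS (open row1); precharges=5

Answer: 5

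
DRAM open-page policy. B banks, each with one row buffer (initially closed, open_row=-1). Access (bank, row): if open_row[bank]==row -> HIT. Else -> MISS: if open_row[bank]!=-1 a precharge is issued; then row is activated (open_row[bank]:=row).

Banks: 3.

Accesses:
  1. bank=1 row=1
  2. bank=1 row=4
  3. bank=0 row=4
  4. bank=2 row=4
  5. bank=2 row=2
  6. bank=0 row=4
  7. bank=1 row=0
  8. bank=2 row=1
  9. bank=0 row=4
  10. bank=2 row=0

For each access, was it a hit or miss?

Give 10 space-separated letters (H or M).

Acc 1: bank1 row1 -> MISS (open row1); precharges=0
Acc 2: bank1 row4 -> MISS (open row4); precharges=1
Acc 3: bank0 row4 -> MISS (open row4); precharges=1
Acc 4: bank2 row4 -> MISS (open row4); precharges=1
Acc 5: bank2 row2 -> MISS (open row2); precharges=2
Acc 6: bank0 row4 -> HIT
Acc 7: bank1 row0 -> MISS (open row0); precharges=3
Acc 8: bank2 row1 -> MISS (open row1); precharges=4
Acc 9: bank0 row4 -> HIT
Acc 10: bank2 row0 -> MISS (open row0); precharges=5

Answer: M M M M M H M M H M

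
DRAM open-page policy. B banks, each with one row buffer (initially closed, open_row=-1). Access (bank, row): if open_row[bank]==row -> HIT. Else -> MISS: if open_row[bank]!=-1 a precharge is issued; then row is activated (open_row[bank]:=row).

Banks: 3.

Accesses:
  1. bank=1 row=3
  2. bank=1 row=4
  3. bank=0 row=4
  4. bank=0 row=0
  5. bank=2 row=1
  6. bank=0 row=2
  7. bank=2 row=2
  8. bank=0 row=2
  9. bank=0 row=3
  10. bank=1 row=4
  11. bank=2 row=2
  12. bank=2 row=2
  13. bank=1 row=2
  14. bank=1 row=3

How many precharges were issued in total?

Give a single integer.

Answer: 7

Derivation:
Acc 1: bank1 row3 -> MISS (open row3); precharges=0
Acc 2: bank1 row4 -> MISS (open row4); precharges=1
Acc 3: bank0 row4 -> MISS (open row4); precharges=1
Acc 4: bank0 row0 -> MISS (open row0); precharges=2
Acc 5: bank2 row1 -> MISS (open row1); precharges=2
Acc 6: bank0 row2 -> MISS (open row2); precharges=3
Acc 7: bank2 row2 -> MISS (open row2); precharges=4
Acc 8: bank0 row2 -> HIT
Acc 9: bank0 row3 -> MISS (open row3); precharges=5
Acc 10: bank1 row4 -> HIT
Acc 11: bank2 row2 -> HIT
Acc 12: bank2 row2 -> HIT
Acc 13: bank1 row2 -> MISS (open row2); precharges=6
Acc 14: bank1 row3 -> MISS (open row3); precharges=7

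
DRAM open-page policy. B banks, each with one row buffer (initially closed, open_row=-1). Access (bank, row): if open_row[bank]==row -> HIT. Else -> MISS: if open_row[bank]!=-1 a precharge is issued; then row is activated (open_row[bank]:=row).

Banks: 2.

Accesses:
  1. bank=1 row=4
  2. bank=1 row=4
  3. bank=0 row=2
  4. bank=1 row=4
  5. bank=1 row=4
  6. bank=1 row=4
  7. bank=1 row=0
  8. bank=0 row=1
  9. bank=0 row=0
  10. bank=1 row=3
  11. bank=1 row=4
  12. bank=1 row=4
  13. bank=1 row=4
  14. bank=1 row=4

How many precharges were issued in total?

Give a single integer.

Acc 1: bank1 row4 -> MISS (open row4); precharges=0
Acc 2: bank1 row4 -> HIT
Acc 3: bank0 row2 -> MISS (open row2); precharges=0
Acc 4: bank1 row4 -> HIT
Acc 5: bank1 row4 -> HIT
Acc 6: bank1 row4 -> HIT
Acc 7: bank1 row0 -> MISS (open row0); precharges=1
Acc 8: bank0 row1 -> MISS (open row1); precharges=2
Acc 9: bank0 row0 -> MISS (open row0); precharges=3
Acc 10: bank1 row3 -> MISS (open row3); precharges=4
Acc 11: bank1 row4 -> MISS (open row4); precharges=5
Acc 12: bank1 row4 -> HIT
Acc 13: bank1 row4 -> HIT
Acc 14: bank1 row4 -> HIT

Answer: 5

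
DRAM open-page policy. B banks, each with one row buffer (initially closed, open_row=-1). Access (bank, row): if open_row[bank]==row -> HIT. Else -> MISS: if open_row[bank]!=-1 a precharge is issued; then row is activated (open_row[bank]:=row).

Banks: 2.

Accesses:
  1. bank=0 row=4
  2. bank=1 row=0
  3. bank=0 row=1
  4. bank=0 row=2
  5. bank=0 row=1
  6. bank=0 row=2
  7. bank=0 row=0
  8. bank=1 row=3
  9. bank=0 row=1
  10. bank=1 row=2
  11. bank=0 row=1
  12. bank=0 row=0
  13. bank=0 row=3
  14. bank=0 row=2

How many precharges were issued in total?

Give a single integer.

Answer: 11

Derivation:
Acc 1: bank0 row4 -> MISS (open row4); precharges=0
Acc 2: bank1 row0 -> MISS (open row0); precharges=0
Acc 3: bank0 row1 -> MISS (open row1); precharges=1
Acc 4: bank0 row2 -> MISS (open row2); precharges=2
Acc 5: bank0 row1 -> MISS (open row1); precharges=3
Acc 6: bank0 row2 -> MISS (open row2); precharges=4
Acc 7: bank0 row0 -> MISS (open row0); precharges=5
Acc 8: bank1 row3 -> MISS (open row3); precharges=6
Acc 9: bank0 row1 -> MISS (open row1); precharges=7
Acc 10: bank1 row2 -> MISS (open row2); precharges=8
Acc 11: bank0 row1 -> HIT
Acc 12: bank0 row0 -> MISS (open row0); precharges=9
Acc 13: bank0 row3 -> MISS (open row3); precharges=10
Acc 14: bank0 row2 -> MISS (open row2); precharges=11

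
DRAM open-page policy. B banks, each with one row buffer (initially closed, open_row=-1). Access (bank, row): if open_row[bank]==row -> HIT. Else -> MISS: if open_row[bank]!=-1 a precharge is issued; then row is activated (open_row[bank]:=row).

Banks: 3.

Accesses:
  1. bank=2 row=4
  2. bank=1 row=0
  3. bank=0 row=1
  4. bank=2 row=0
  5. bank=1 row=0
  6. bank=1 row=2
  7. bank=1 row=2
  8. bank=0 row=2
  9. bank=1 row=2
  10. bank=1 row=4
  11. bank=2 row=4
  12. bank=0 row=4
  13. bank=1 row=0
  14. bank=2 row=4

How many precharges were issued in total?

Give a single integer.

Answer: 7

Derivation:
Acc 1: bank2 row4 -> MISS (open row4); precharges=0
Acc 2: bank1 row0 -> MISS (open row0); precharges=0
Acc 3: bank0 row1 -> MISS (open row1); precharges=0
Acc 4: bank2 row0 -> MISS (open row0); precharges=1
Acc 5: bank1 row0 -> HIT
Acc 6: bank1 row2 -> MISS (open row2); precharges=2
Acc 7: bank1 row2 -> HIT
Acc 8: bank0 row2 -> MISS (open row2); precharges=3
Acc 9: bank1 row2 -> HIT
Acc 10: bank1 row4 -> MISS (open row4); precharges=4
Acc 11: bank2 row4 -> MISS (open row4); precharges=5
Acc 12: bank0 row4 -> MISS (open row4); precharges=6
Acc 13: bank1 row0 -> MISS (open row0); precharges=7
Acc 14: bank2 row4 -> HIT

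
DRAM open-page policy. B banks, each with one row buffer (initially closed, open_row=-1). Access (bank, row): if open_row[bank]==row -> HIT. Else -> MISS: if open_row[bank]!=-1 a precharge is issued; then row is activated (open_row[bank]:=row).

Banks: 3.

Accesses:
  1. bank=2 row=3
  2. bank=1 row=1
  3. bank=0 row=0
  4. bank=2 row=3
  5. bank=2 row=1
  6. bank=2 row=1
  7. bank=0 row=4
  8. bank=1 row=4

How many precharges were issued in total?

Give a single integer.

Answer: 3

Derivation:
Acc 1: bank2 row3 -> MISS (open row3); precharges=0
Acc 2: bank1 row1 -> MISS (open row1); precharges=0
Acc 3: bank0 row0 -> MISS (open row0); precharges=0
Acc 4: bank2 row3 -> HIT
Acc 5: bank2 row1 -> MISS (open row1); precharges=1
Acc 6: bank2 row1 -> HIT
Acc 7: bank0 row4 -> MISS (open row4); precharges=2
Acc 8: bank1 row4 -> MISS (open row4); precharges=3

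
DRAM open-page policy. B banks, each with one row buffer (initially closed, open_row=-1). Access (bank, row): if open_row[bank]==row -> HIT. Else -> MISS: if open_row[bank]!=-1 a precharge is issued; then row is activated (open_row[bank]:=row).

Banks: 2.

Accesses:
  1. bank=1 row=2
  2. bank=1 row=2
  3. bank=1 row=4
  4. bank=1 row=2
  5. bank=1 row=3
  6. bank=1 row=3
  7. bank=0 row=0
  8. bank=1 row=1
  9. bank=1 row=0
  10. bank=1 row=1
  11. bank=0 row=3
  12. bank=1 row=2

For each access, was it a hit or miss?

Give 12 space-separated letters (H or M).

Acc 1: bank1 row2 -> MISS (open row2); precharges=0
Acc 2: bank1 row2 -> HIT
Acc 3: bank1 row4 -> MISS (open row4); precharges=1
Acc 4: bank1 row2 -> MISS (open row2); precharges=2
Acc 5: bank1 row3 -> MISS (open row3); precharges=3
Acc 6: bank1 row3 -> HIT
Acc 7: bank0 row0 -> MISS (open row0); precharges=3
Acc 8: bank1 row1 -> MISS (open row1); precharges=4
Acc 9: bank1 row0 -> MISS (open row0); precharges=5
Acc 10: bank1 row1 -> MISS (open row1); precharges=6
Acc 11: bank0 row3 -> MISS (open row3); precharges=7
Acc 12: bank1 row2 -> MISS (open row2); precharges=8

Answer: M H M M M H M M M M M M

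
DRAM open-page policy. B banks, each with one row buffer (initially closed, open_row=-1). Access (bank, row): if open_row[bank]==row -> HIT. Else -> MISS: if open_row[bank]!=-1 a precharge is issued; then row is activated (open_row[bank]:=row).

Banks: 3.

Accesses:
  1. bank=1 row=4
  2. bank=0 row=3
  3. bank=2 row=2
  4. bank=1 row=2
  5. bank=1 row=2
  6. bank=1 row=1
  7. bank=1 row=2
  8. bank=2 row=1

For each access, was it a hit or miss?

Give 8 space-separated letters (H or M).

Acc 1: bank1 row4 -> MISS (open row4); precharges=0
Acc 2: bank0 row3 -> MISS (open row3); precharges=0
Acc 3: bank2 row2 -> MISS (open row2); precharges=0
Acc 4: bank1 row2 -> MISS (open row2); precharges=1
Acc 5: bank1 row2 -> HIT
Acc 6: bank1 row1 -> MISS (open row1); precharges=2
Acc 7: bank1 row2 -> MISS (open row2); precharges=3
Acc 8: bank2 row1 -> MISS (open row1); precharges=4

Answer: M M M M H M M M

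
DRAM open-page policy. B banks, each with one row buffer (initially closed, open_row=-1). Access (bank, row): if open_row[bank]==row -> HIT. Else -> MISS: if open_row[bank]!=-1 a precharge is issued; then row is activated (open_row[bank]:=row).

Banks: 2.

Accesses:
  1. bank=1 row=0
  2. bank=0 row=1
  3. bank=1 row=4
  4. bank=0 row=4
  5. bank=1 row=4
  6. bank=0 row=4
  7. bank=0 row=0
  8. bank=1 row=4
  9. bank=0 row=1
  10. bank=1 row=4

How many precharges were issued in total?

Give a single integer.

Acc 1: bank1 row0 -> MISS (open row0); precharges=0
Acc 2: bank0 row1 -> MISS (open row1); precharges=0
Acc 3: bank1 row4 -> MISS (open row4); precharges=1
Acc 4: bank0 row4 -> MISS (open row4); precharges=2
Acc 5: bank1 row4 -> HIT
Acc 6: bank0 row4 -> HIT
Acc 7: bank0 row0 -> MISS (open row0); precharges=3
Acc 8: bank1 row4 -> HIT
Acc 9: bank0 row1 -> MISS (open row1); precharges=4
Acc 10: bank1 row4 -> HIT

Answer: 4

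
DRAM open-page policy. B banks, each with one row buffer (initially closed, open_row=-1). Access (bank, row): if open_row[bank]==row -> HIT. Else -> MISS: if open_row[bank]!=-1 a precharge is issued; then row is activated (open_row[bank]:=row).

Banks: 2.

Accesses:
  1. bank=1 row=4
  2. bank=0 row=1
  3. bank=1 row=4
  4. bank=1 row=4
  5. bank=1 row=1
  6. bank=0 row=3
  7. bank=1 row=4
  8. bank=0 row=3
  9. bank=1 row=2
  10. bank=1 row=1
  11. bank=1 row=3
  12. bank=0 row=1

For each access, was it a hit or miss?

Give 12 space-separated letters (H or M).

Answer: M M H H M M M H M M M M

Derivation:
Acc 1: bank1 row4 -> MISS (open row4); precharges=0
Acc 2: bank0 row1 -> MISS (open row1); precharges=0
Acc 3: bank1 row4 -> HIT
Acc 4: bank1 row4 -> HIT
Acc 5: bank1 row1 -> MISS (open row1); precharges=1
Acc 6: bank0 row3 -> MISS (open row3); precharges=2
Acc 7: bank1 row4 -> MISS (open row4); precharges=3
Acc 8: bank0 row3 -> HIT
Acc 9: bank1 row2 -> MISS (open row2); precharges=4
Acc 10: bank1 row1 -> MISS (open row1); precharges=5
Acc 11: bank1 row3 -> MISS (open row3); precharges=6
Acc 12: bank0 row1 -> MISS (open row1); precharges=7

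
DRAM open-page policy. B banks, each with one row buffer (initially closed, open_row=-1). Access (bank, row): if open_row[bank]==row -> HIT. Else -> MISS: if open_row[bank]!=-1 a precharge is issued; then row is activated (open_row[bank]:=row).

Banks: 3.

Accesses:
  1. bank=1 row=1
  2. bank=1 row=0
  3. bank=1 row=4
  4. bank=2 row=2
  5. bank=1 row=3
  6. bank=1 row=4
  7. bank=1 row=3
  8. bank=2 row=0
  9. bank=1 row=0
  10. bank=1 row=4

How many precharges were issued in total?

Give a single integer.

Acc 1: bank1 row1 -> MISS (open row1); precharges=0
Acc 2: bank1 row0 -> MISS (open row0); precharges=1
Acc 3: bank1 row4 -> MISS (open row4); precharges=2
Acc 4: bank2 row2 -> MISS (open row2); precharges=2
Acc 5: bank1 row3 -> MISS (open row3); precharges=3
Acc 6: bank1 row4 -> MISS (open row4); precharges=4
Acc 7: bank1 row3 -> MISS (open row3); precharges=5
Acc 8: bank2 row0 -> MISS (open row0); precharges=6
Acc 9: bank1 row0 -> MISS (open row0); precharges=7
Acc 10: bank1 row4 -> MISS (open row4); precharges=8

Answer: 8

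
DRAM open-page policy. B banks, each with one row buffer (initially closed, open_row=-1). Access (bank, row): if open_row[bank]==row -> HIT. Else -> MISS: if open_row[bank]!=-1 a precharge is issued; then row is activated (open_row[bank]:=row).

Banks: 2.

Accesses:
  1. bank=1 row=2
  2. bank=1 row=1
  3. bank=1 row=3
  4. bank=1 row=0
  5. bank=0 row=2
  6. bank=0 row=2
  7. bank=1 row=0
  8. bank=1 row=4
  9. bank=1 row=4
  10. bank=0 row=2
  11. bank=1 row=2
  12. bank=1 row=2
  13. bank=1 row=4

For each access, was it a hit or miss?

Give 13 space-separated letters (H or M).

Acc 1: bank1 row2 -> MISS (open row2); precharges=0
Acc 2: bank1 row1 -> MISS (open row1); precharges=1
Acc 3: bank1 row3 -> MISS (open row3); precharges=2
Acc 4: bank1 row0 -> MISS (open row0); precharges=3
Acc 5: bank0 row2 -> MISS (open row2); precharges=3
Acc 6: bank0 row2 -> HIT
Acc 7: bank1 row0 -> HIT
Acc 8: bank1 row4 -> MISS (open row4); precharges=4
Acc 9: bank1 row4 -> HIT
Acc 10: bank0 row2 -> HIT
Acc 11: bank1 row2 -> MISS (open row2); precharges=5
Acc 12: bank1 row2 -> HIT
Acc 13: bank1 row4 -> MISS (open row4); precharges=6

Answer: M M M M M H H M H H M H M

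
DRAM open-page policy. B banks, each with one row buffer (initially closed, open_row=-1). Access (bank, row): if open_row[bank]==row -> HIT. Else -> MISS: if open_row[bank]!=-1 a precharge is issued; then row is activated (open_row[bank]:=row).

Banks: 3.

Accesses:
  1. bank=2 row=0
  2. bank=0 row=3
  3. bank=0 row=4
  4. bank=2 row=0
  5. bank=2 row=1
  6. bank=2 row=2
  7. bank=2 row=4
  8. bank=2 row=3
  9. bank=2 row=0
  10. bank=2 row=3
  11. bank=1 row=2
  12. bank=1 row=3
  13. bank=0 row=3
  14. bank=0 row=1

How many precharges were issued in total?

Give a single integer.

Acc 1: bank2 row0 -> MISS (open row0); precharges=0
Acc 2: bank0 row3 -> MISS (open row3); precharges=0
Acc 3: bank0 row4 -> MISS (open row4); precharges=1
Acc 4: bank2 row0 -> HIT
Acc 5: bank2 row1 -> MISS (open row1); precharges=2
Acc 6: bank2 row2 -> MISS (open row2); precharges=3
Acc 7: bank2 row4 -> MISS (open row4); precharges=4
Acc 8: bank2 row3 -> MISS (open row3); precharges=5
Acc 9: bank2 row0 -> MISS (open row0); precharges=6
Acc 10: bank2 row3 -> MISS (open row3); precharges=7
Acc 11: bank1 row2 -> MISS (open row2); precharges=7
Acc 12: bank1 row3 -> MISS (open row3); precharges=8
Acc 13: bank0 row3 -> MISS (open row3); precharges=9
Acc 14: bank0 row1 -> MISS (open row1); precharges=10

Answer: 10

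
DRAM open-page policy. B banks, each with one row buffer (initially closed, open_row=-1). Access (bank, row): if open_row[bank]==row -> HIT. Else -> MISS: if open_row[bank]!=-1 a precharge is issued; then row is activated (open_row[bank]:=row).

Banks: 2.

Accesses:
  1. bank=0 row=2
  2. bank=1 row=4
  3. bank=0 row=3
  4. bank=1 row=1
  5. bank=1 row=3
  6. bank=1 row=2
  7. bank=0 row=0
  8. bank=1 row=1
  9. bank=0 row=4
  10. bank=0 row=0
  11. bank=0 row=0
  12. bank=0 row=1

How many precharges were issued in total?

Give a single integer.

Answer: 9

Derivation:
Acc 1: bank0 row2 -> MISS (open row2); precharges=0
Acc 2: bank1 row4 -> MISS (open row4); precharges=0
Acc 3: bank0 row3 -> MISS (open row3); precharges=1
Acc 4: bank1 row1 -> MISS (open row1); precharges=2
Acc 5: bank1 row3 -> MISS (open row3); precharges=3
Acc 6: bank1 row2 -> MISS (open row2); precharges=4
Acc 7: bank0 row0 -> MISS (open row0); precharges=5
Acc 8: bank1 row1 -> MISS (open row1); precharges=6
Acc 9: bank0 row4 -> MISS (open row4); precharges=7
Acc 10: bank0 row0 -> MISS (open row0); precharges=8
Acc 11: bank0 row0 -> HIT
Acc 12: bank0 row1 -> MISS (open row1); precharges=9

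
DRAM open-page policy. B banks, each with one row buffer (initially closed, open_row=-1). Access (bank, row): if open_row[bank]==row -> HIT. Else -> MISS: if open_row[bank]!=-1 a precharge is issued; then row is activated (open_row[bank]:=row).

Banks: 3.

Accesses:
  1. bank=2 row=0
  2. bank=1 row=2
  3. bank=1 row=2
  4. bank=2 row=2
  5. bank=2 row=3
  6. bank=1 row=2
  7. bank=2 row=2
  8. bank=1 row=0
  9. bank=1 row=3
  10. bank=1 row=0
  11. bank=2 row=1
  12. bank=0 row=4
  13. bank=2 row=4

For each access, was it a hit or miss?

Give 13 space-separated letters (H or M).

Answer: M M H M M H M M M M M M M

Derivation:
Acc 1: bank2 row0 -> MISS (open row0); precharges=0
Acc 2: bank1 row2 -> MISS (open row2); precharges=0
Acc 3: bank1 row2 -> HIT
Acc 4: bank2 row2 -> MISS (open row2); precharges=1
Acc 5: bank2 row3 -> MISS (open row3); precharges=2
Acc 6: bank1 row2 -> HIT
Acc 7: bank2 row2 -> MISS (open row2); precharges=3
Acc 8: bank1 row0 -> MISS (open row0); precharges=4
Acc 9: bank1 row3 -> MISS (open row3); precharges=5
Acc 10: bank1 row0 -> MISS (open row0); precharges=6
Acc 11: bank2 row1 -> MISS (open row1); precharges=7
Acc 12: bank0 row4 -> MISS (open row4); precharges=7
Acc 13: bank2 row4 -> MISS (open row4); precharges=8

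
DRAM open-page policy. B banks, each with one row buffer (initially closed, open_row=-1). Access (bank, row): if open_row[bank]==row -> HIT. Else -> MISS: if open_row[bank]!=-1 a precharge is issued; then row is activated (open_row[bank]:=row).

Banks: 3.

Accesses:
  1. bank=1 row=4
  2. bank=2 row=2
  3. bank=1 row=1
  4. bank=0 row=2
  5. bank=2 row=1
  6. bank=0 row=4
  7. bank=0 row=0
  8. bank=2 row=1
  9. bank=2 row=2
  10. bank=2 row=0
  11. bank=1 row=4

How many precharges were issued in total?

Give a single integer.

Answer: 7

Derivation:
Acc 1: bank1 row4 -> MISS (open row4); precharges=0
Acc 2: bank2 row2 -> MISS (open row2); precharges=0
Acc 3: bank1 row1 -> MISS (open row1); precharges=1
Acc 4: bank0 row2 -> MISS (open row2); precharges=1
Acc 5: bank2 row1 -> MISS (open row1); precharges=2
Acc 6: bank0 row4 -> MISS (open row4); precharges=3
Acc 7: bank0 row0 -> MISS (open row0); precharges=4
Acc 8: bank2 row1 -> HIT
Acc 9: bank2 row2 -> MISS (open row2); precharges=5
Acc 10: bank2 row0 -> MISS (open row0); precharges=6
Acc 11: bank1 row4 -> MISS (open row4); precharges=7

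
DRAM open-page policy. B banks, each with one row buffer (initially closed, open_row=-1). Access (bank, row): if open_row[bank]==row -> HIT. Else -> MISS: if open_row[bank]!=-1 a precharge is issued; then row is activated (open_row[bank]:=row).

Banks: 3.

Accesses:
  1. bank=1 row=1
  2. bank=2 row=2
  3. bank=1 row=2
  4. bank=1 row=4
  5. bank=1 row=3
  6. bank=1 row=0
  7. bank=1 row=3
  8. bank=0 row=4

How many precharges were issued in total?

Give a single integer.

Acc 1: bank1 row1 -> MISS (open row1); precharges=0
Acc 2: bank2 row2 -> MISS (open row2); precharges=0
Acc 3: bank1 row2 -> MISS (open row2); precharges=1
Acc 4: bank1 row4 -> MISS (open row4); precharges=2
Acc 5: bank1 row3 -> MISS (open row3); precharges=3
Acc 6: bank1 row0 -> MISS (open row0); precharges=4
Acc 7: bank1 row3 -> MISS (open row3); precharges=5
Acc 8: bank0 row4 -> MISS (open row4); precharges=5

Answer: 5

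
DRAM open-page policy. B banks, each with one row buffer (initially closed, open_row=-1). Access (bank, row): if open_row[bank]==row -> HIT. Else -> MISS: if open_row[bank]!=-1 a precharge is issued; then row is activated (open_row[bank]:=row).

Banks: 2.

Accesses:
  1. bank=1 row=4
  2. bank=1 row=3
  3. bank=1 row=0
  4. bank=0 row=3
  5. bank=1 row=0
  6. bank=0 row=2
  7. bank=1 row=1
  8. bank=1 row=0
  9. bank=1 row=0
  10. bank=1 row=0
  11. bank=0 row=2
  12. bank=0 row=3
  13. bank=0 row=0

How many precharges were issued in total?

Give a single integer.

Answer: 7

Derivation:
Acc 1: bank1 row4 -> MISS (open row4); precharges=0
Acc 2: bank1 row3 -> MISS (open row3); precharges=1
Acc 3: bank1 row0 -> MISS (open row0); precharges=2
Acc 4: bank0 row3 -> MISS (open row3); precharges=2
Acc 5: bank1 row0 -> HIT
Acc 6: bank0 row2 -> MISS (open row2); precharges=3
Acc 7: bank1 row1 -> MISS (open row1); precharges=4
Acc 8: bank1 row0 -> MISS (open row0); precharges=5
Acc 9: bank1 row0 -> HIT
Acc 10: bank1 row0 -> HIT
Acc 11: bank0 row2 -> HIT
Acc 12: bank0 row3 -> MISS (open row3); precharges=6
Acc 13: bank0 row0 -> MISS (open row0); precharges=7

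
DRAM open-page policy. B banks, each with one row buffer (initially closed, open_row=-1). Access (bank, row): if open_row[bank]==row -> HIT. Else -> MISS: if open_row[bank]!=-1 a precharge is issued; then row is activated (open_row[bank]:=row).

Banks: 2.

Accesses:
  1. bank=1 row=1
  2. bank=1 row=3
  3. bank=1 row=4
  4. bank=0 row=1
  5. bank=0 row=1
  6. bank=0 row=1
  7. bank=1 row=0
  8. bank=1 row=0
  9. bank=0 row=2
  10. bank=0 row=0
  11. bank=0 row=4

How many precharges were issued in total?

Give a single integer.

Acc 1: bank1 row1 -> MISS (open row1); precharges=0
Acc 2: bank1 row3 -> MISS (open row3); precharges=1
Acc 3: bank1 row4 -> MISS (open row4); precharges=2
Acc 4: bank0 row1 -> MISS (open row1); precharges=2
Acc 5: bank0 row1 -> HIT
Acc 6: bank0 row1 -> HIT
Acc 7: bank1 row0 -> MISS (open row0); precharges=3
Acc 8: bank1 row0 -> HIT
Acc 9: bank0 row2 -> MISS (open row2); precharges=4
Acc 10: bank0 row0 -> MISS (open row0); precharges=5
Acc 11: bank0 row4 -> MISS (open row4); precharges=6

Answer: 6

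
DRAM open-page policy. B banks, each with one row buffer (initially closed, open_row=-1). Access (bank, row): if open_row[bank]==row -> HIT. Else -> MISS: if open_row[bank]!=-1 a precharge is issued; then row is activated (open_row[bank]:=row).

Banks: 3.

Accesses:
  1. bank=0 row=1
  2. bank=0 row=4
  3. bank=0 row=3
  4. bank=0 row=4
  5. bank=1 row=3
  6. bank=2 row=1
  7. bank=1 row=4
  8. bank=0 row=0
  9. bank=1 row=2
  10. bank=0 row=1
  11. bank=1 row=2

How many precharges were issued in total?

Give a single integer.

Acc 1: bank0 row1 -> MISS (open row1); precharges=0
Acc 2: bank0 row4 -> MISS (open row4); precharges=1
Acc 3: bank0 row3 -> MISS (open row3); precharges=2
Acc 4: bank0 row4 -> MISS (open row4); precharges=3
Acc 5: bank1 row3 -> MISS (open row3); precharges=3
Acc 6: bank2 row1 -> MISS (open row1); precharges=3
Acc 7: bank1 row4 -> MISS (open row4); precharges=4
Acc 8: bank0 row0 -> MISS (open row0); precharges=5
Acc 9: bank1 row2 -> MISS (open row2); precharges=6
Acc 10: bank0 row1 -> MISS (open row1); precharges=7
Acc 11: bank1 row2 -> HIT

Answer: 7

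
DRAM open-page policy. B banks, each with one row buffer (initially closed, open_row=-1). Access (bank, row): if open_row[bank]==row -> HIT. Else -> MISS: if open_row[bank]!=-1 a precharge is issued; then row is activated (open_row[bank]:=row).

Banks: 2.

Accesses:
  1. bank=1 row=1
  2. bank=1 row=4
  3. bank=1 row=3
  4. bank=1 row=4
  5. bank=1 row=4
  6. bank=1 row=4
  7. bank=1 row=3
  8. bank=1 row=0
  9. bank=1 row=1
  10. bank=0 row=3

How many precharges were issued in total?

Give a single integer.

Acc 1: bank1 row1 -> MISS (open row1); precharges=0
Acc 2: bank1 row4 -> MISS (open row4); precharges=1
Acc 3: bank1 row3 -> MISS (open row3); precharges=2
Acc 4: bank1 row4 -> MISS (open row4); precharges=3
Acc 5: bank1 row4 -> HIT
Acc 6: bank1 row4 -> HIT
Acc 7: bank1 row3 -> MISS (open row3); precharges=4
Acc 8: bank1 row0 -> MISS (open row0); precharges=5
Acc 9: bank1 row1 -> MISS (open row1); precharges=6
Acc 10: bank0 row3 -> MISS (open row3); precharges=6

Answer: 6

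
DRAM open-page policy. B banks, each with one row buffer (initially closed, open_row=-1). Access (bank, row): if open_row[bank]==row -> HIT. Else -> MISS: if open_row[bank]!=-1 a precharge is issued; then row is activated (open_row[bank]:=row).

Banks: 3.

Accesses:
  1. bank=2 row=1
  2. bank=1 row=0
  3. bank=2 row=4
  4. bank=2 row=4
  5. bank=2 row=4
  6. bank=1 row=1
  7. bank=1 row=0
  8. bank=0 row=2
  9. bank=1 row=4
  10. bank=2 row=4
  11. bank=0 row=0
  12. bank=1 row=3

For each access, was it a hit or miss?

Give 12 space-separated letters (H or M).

Acc 1: bank2 row1 -> MISS (open row1); precharges=0
Acc 2: bank1 row0 -> MISS (open row0); precharges=0
Acc 3: bank2 row4 -> MISS (open row4); precharges=1
Acc 4: bank2 row4 -> HIT
Acc 5: bank2 row4 -> HIT
Acc 6: bank1 row1 -> MISS (open row1); precharges=2
Acc 7: bank1 row0 -> MISS (open row0); precharges=3
Acc 8: bank0 row2 -> MISS (open row2); precharges=3
Acc 9: bank1 row4 -> MISS (open row4); precharges=4
Acc 10: bank2 row4 -> HIT
Acc 11: bank0 row0 -> MISS (open row0); precharges=5
Acc 12: bank1 row3 -> MISS (open row3); precharges=6

Answer: M M M H H M M M M H M M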